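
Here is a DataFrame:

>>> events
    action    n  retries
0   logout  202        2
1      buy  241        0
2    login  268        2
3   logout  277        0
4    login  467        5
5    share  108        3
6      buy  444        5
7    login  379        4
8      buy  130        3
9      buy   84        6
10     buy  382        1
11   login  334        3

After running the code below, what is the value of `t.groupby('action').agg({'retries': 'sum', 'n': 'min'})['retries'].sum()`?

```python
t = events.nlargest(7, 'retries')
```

take 7 rows with largest retries:
   action    n  retries
9     buy   84        6
4   login  467        5
6     buy  444        5
7   login  379        4
5   share  108        3
8     buy  130        3
11  login  334        3
group by action: sum(retries), min(n):
        retries    n
action              
buy          14   84
login        12  334
share         3  108

29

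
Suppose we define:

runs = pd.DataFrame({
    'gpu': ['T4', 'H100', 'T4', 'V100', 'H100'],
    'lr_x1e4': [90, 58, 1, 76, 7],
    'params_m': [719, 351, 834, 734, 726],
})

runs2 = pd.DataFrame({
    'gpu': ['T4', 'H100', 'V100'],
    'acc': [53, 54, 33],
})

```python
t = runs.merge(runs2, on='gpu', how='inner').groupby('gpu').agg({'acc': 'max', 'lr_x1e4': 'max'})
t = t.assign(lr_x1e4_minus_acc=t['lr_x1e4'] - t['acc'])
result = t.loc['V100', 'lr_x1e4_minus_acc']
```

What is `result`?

merge on 'gpu' (how='inner') → 5 rows:
    gpu  lr_x1e4  params_m  acc
0    T4       90       719   53
1  H100       58       351   54
2    T4        1       834   53
3  V100       76       734   33
4  H100        7       726   54
group by gpu: max(acc), max(lr_x1e4):
      acc  lr_x1e4
gpu               
H100   54       58
T4     53       90
V100   33       76
add column lr_x1e4_minus_acc = t['lr_x1e4'] - t['acc']:
      acc  lr_x1e4  lr_x1e4_minus_acc
gpu                                  
H100   54       58                  4
T4     53       90                 37
V100   33       76                 43

43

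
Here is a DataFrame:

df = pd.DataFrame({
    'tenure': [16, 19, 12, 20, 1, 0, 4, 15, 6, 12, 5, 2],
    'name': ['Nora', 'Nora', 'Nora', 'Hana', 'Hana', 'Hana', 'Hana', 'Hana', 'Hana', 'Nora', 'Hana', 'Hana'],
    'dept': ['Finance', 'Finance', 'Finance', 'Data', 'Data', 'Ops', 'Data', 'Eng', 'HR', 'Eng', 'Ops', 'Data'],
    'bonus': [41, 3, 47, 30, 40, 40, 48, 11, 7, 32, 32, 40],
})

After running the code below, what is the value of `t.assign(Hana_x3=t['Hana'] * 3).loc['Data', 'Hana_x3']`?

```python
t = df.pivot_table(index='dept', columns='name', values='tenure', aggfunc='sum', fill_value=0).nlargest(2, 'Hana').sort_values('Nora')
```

81

pivot: rows=dept, cols=name, sum(tenure):
name     Hana  Nora
dept               
Data       27     0
Eng        15    12
Finance     0    47
HR          6     0
Ops         5     0
take 2 rows with largest Hana:
name  Hana  Nora
dept            
Data    27     0
Eng     15    12
sort by Nora:
name  Hana  Nora
dept            
Data    27     0
Eng     15    12
add column Hana_x3 = t['Hana'] * 3:
name  Hana  Nora  Hana_x3
dept                     
Data    27     0       81
Eng     15    12       45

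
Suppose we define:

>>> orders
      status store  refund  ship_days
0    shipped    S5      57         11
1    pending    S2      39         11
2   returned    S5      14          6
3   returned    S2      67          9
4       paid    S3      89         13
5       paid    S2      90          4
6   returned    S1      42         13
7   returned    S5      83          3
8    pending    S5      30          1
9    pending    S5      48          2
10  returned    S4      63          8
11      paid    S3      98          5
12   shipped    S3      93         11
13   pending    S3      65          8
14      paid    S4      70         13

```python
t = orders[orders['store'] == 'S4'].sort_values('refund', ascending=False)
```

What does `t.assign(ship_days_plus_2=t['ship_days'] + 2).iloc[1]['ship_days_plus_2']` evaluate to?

filter rows where store == 'S4':
      status store  refund  ship_days
10  returned    S4      63          8
14      paid    S4      70         13
sort by refund descending:
      status store  refund  ship_days
14      paid    S4      70         13
10  returned    S4      63          8
add column ship_days_plus_2 = t['ship_days'] + 2:
      status store  refund  ship_days  ship_days_plus_2
14      paid    S4      70         13                15
10  returned    S4      63          8                10
Reading off the value at position 1, column 'ship_days_plus_2', we get 10.

10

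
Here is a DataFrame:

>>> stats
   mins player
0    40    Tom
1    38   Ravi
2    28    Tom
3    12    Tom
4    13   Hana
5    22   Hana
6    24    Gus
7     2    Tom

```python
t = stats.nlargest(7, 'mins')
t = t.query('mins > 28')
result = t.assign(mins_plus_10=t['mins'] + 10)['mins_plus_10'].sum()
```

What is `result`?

take 7 rows with largest mins:
   mins player
0    40    Tom
1    38   Ravi
2    28    Tom
6    24    Gus
5    22   Hana
4    13   Hana
3    12    Tom
filter rows where mins > 28:
   mins player
0    40    Tom
1    38   Ravi
add column mins_plus_10 = t['mins'] + 10:
   mins player  mins_plus_10
0    40    Tom            50
1    38   Ravi            48

98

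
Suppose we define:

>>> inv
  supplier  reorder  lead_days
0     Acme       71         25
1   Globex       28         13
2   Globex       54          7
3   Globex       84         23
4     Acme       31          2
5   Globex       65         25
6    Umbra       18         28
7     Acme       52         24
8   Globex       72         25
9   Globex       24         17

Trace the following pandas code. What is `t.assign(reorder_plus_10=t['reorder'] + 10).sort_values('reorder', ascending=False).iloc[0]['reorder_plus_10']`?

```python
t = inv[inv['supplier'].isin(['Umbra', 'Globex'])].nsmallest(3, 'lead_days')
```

filter rows where supplier in ['Umbra', 'Globex']:
  supplier  reorder  lead_days
1   Globex       28         13
2   Globex       54          7
3   Globex       84         23
5   Globex       65         25
6    Umbra       18         28
8   Globex       72         25
9   Globex       24         17
take 3 rows with smallest lead_days:
  supplier  reorder  lead_days
2   Globex       54          7
1   Globex       28         13
9   Globex       24         17
add column reorder_plus_10 = t['reorder'] + 10:
  supplier  reorder  lead_days  reorder_plus_10
2   Globex       54          7               64
1   Globex       28         13               38
9   Globex       24         17               34
sort by reorder descending:
  supplier  reorder  lead_days  reorder_plus_10
2   Globex       54          7               64
1   Globex       28         13               38
9   Globex       24         17               34
The value at position 0, column 'reorder_plus_10' is 64.

64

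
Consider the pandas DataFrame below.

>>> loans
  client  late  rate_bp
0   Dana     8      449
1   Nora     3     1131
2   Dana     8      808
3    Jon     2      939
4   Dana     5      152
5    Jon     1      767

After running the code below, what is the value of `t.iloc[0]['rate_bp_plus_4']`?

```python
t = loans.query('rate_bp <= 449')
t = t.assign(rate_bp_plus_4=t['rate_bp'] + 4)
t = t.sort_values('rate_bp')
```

156

filter rows where rate_bp <= 449:
  client  late  rate_bp
0   Dana     8      449
4   Dana     5      152
add column rate_bp_plus_4 = t['rate_bp'] + 4:
  client  late  rate_bp  rate_bp_plus_4
0   Dana     8      449             453
4   Dana     5      152             156
sort by rate_bp:
  client  late  rate_bp  rate_bp_plus_4
4   Dana     5      152             156
0   Dana     8      449             453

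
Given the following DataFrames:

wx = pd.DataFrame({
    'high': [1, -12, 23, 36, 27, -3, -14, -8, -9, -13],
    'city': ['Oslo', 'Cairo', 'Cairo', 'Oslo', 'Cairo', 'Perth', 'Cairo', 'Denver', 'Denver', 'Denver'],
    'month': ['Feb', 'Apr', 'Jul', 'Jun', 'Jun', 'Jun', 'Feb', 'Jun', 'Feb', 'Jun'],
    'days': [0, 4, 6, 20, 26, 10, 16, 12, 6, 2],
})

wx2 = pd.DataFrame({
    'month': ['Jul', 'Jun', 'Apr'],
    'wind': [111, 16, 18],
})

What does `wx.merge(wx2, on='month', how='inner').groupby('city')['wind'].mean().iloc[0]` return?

merge on 'month' (how='inner') → 7 rows:
   high    city month  days  wind
0   -12   Cairo   Apr     4    18
1    23   Cairo   Jul     6   111
2    36    Oslo   Jun    20    16
3    27   Cairo   Jun    26    16
4    -3   Perth   Jun    10    16
5    -8  Denver   Jun    12    16
6   -13  Denver   Jun     2    16
group by city, mean of wind:
city
Cairo     48.333333
Denver    16.000000
Oslo      16.000000
Perth     16.000000
Name: wind, dtype: float64
So iloc[0] = 48.3333333333.

48.3333333333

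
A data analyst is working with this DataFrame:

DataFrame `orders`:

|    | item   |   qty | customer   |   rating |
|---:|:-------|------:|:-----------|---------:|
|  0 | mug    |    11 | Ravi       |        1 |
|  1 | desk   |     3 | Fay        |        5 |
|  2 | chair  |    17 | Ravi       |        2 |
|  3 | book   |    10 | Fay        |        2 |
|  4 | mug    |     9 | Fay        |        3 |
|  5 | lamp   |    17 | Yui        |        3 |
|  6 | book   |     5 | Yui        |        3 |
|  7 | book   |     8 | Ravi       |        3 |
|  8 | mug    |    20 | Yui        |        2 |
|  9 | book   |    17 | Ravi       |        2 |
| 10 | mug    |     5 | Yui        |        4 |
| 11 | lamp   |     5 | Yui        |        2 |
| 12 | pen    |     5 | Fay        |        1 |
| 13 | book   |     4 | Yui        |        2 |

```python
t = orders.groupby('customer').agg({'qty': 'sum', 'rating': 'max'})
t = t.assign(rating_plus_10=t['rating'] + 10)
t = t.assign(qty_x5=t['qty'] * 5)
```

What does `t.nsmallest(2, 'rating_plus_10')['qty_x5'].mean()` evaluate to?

group by customer: sum(qty), max(rating):
          qty  rating
customer             
Fay        27       5
Ravi       53       3
Yui        56       4
add column rating_plus_10 = t['rating'] + 10:
          qty  rating  rating_plus_10
customer                             
Fay        27       5              15
Ravi       53       3              13
Yui        56       4              14
add column qty_x5 = t['qty'] * 5:
          qty  rating  rating_plus_10  qty_x5
customer                                     
Fay        27       5              15     135
Ravi       53       3              13     265
Yui        56       4              14     280
take 2 rows with smallest rating_plus_10:
          qty  rating  rating_plus_10  qty_x5
customer                                     
Ravi       53       3              13     265
Yui        56       4              14     280

272.5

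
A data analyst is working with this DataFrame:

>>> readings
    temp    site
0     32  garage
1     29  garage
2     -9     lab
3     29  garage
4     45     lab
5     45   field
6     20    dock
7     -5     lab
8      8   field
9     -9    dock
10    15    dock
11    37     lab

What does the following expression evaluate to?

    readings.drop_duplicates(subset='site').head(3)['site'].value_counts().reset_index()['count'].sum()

3

drop duplicate site (keep=first):
   temp    site
0    32  garage
2    -9     lab
5    45   field
6    20    dock
take first 3 rows:
   temp    site
0    32  garage
2    -9     lab
5    45   field
value_counts of site:
site
garage    1
lab       1
field     1
Name: count, dtype: int64
reset_index():
     site  count
0  garage      1
1     lab      1
2   field      1
Hence 3.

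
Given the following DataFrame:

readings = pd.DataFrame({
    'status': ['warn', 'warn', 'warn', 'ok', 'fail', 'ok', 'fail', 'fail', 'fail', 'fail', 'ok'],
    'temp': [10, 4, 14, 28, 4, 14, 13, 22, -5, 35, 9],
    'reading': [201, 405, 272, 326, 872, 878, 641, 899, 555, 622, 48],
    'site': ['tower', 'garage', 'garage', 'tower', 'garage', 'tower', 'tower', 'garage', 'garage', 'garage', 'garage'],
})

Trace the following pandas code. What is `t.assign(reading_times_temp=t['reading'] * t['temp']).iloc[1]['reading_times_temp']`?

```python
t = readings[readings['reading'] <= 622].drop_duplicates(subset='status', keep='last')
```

21770

filter rows where reading <= 622:
   status  temp  reading    site
0    warn    10      201   tower
1    warn     4      405  garage
2    warn    14      272  garage
3      ok    28      326   tower
8    fail    -5      555  garage
9    fail    35      622  garage
10     ok     9       48  garage
drop duplicate status (keep=last):
   status  temp  reading    site
2    warn    14      272  garage
9    fail    35      622  garage
10     ok     9       48  garage
add column reading_times_temp = t['reading'] * t['temp']:
   status  temp  reading    site  reading_times_temp
2    warn    14      272  garage                3808
9    fail    35      622  garage               21770
10     ok     9       48  garage                 432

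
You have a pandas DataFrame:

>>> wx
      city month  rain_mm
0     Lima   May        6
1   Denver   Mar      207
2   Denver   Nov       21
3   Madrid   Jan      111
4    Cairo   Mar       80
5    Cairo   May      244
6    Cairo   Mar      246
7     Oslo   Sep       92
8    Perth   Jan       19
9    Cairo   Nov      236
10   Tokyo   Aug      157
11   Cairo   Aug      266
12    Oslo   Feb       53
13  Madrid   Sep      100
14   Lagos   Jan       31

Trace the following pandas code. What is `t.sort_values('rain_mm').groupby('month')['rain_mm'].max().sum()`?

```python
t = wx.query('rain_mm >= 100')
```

filter rows where rain_mm >= 100:
      city month  rain_mm
1   Denver   Mar      207
3   Madrid   Jan      111
5    Cairo   May      244
6    Cairo   Mar      246
9    Cairo   Nov      236
10   Tokyo   Aug      157
11   Cairo   Aug      266
13  Madrid   Sep      100
sort by rain_mm:
      city month  rain_mm
13  Madrid   Sep      100
3   Madrid   Jan      111
10   Tokyo   Aug      157
1   Denver   Mar      207
9    Cairo   Nov      236
5    Cairo   May      244
6    Cairo   Mar      246
11   Cairo   Aug      266
group by month, max of rain_mm:
month
Aug    266
Jan    111
Mar    246
May    244
Nov    236
Sep    100
Name: rain_mm, dtype: int64
sum of the resulting series → 1203

1203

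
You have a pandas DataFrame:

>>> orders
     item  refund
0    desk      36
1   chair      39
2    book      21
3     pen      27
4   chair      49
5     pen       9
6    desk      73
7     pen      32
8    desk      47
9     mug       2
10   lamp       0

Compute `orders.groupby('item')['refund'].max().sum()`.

177

group by item, max of refund:
item
book     21
chair    49
desk     73
lamp      0
mug       2
pen      32
Name: refund, dtype: int64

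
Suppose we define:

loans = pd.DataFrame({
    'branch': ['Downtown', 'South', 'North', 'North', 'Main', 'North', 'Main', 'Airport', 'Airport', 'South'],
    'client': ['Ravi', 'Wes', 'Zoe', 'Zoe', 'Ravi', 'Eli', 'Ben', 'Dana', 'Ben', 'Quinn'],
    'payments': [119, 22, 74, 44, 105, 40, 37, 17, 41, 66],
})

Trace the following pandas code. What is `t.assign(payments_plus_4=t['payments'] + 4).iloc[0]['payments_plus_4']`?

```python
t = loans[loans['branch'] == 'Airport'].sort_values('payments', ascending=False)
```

45

filter rows where branch == 'Airport':
    branch client  payments
7  Airport   Dana        17
8  Airport    Ben        41
sort by payments descending:
    branch client  payments
8  Airport    Ben        41
7  Airport   Dana        17
add column payments_plus_4 = t['payments'] + 4:
    branch client  payments  payments_plus_4
8  Airport    Ben        41               45
7  Airport   Dana        17               21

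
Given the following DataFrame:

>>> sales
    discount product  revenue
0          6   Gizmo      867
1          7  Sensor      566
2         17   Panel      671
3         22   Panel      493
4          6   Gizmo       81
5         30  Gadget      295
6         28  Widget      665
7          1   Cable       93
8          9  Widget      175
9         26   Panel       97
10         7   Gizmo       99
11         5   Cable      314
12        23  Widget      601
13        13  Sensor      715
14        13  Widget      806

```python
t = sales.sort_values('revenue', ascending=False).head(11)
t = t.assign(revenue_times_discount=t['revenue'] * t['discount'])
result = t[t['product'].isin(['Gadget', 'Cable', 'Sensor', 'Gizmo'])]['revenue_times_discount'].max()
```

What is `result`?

sort by revenue descending:
    discount product  revenue
0          6   Gizmo      867
14        13  Widget      806
13        13  Sensor      715
2         17   Panel      671
6         28  Widget      665
12        23  Widget      601
1          7  Sensor      566
3         22   Panel      493
11         5   Cable      314
5         30  Gadget      295
8          9  Widget      175
10         7   Gizmo       99
9         26   Panel       97
7          1   Cable       93
4          6   Gizmo       81
take first 11 rows:
    discount product  revenue
0          6   Gizmo      867
14        13  Widget      806
13        13  Sensor      715
2         17   Panel      671
6         28  Widget      665
12        23  Widget      601
1          7  Sensor      566
3         22   Panel      493
11         5   Cable      314
5         30  Gadget      295
8          9  Widget      175
add column revenue_times_discount = t['revenue'] * t['discount']:
    discount product  revenue  revenue_times_discount
0          6   Gizmo      867                    5202
14        13  Widget      806                   10478
13        13  Sensor      715                    9295
2         17   Panel      671                   11407
6         28  Widget      665                   18620
12        23  Widget      601                   13823
1          7  Sensor      566                    3962
3         22   Panel      493                   10846
11         5   Cable      314                    1570
5         30  Gadget      295                    8850
8          9  Widget      175                    1575
filter rows where product in ['Gadget', 'Cable', 'Sensor', 'Gizmo']:
    discount product  revenue  revenue_times_discount
0          6   Gizmo      867                    5202
13        13  Sensor      715                    9295
1          7  Sensor      566                    3962
11         5   Cable      314                    1570
5         30  Gadget      295                    8850
So max() = 9295.

9295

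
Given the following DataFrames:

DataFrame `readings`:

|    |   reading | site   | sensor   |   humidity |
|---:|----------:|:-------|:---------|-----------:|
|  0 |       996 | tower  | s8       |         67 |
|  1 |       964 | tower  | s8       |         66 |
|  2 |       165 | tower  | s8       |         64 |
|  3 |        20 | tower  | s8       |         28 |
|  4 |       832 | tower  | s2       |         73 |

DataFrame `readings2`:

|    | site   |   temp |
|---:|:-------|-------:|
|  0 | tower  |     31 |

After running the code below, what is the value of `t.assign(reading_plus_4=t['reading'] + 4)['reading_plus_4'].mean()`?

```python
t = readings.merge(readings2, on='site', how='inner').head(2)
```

984.0

merge on 'site' (how='inner') → 5 rows:
   reading   site sensor  humidity  temp
0      996  tower     s8        67    31
1      964  tower     s8        66    31
2      165  tower     s8        64    31
3       20  tower     s8        28    31
4      832  tower     s2        73    31
take first 2 rows:
   reading   site sensor  humidity  temp
0      996  tower     s8        67    31
1      964  tower     s8        66    31
add column reading_plus_4 = t['reading'] + 4:
   reading   site sensor  humidity  temp  reading_plus_4
0      996  tower     s8        67    31            1000
1      964  tower     s8        66    31             968
The mean of column 'reading_plus_4' is 984.0.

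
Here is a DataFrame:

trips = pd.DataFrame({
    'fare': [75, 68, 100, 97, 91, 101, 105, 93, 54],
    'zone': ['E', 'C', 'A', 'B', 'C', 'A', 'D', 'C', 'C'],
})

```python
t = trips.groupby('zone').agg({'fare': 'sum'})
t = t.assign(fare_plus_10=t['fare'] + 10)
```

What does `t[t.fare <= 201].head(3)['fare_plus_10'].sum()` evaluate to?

433

group by zone, sum of fare:
      fare
zone      
A      201
B       97
C      306
D      105
E       75
add column fare_plus_10 = t['fare'] + 10:
      fare  fare_plus_10
zone                    
A      201           211
B       97           107
C      306           316
D      105           115
E       75            85
filter rows where fare <= 201:
      fare  fare_plus_10
zone                    
A      201           211
B       97           107
D      105           115
E       75            85
take first 3 rows:
      fare  fare_plus_10
zone                    
A      201           211
B       97           107
D      105           115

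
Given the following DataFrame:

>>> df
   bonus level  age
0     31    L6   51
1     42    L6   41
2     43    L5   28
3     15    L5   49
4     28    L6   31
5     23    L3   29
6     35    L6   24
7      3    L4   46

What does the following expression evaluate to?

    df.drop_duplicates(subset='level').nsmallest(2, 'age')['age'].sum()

57

drop duplicate level (keep=first):
   bonus level  age
0     31    L6   51
2     43    L5   28
5     23    L3   29
7      3    L4   46
take 2 rows with smallest age:
   bonus level  age
2     43    L5   28
5     23    L3   29
Reading off the sum of column 'age', we get 57.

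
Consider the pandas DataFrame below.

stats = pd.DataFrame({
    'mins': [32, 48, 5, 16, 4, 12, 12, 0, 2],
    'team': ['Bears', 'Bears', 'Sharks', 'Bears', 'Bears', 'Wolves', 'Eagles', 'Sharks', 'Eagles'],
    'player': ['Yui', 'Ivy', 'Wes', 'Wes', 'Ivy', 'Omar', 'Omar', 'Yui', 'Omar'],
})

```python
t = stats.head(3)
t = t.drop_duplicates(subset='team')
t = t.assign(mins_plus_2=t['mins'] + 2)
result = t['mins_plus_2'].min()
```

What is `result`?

take first 3 rows:
   mins    team player
0    32   Bears    Yui
1    48   Bears    Ivy
2     5  Sharks    Wes
drop duplicate team (keep=first):
   mins    team player
0    32   Bears    Yui
2     5  Sharks    Wes
add column mins_plus_2 = t['mins'] + 2:
   mins    team player  mins_plus_2
0    32   Bears    Yui           34
2     5  Sharks    Wes            7
So min() = 7.

7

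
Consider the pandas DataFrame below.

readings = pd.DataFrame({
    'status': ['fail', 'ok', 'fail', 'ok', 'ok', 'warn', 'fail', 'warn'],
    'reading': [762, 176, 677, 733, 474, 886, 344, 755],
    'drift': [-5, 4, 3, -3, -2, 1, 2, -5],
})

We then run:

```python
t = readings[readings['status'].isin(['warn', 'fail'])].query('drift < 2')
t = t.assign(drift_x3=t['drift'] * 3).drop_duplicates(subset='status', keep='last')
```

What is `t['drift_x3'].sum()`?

filter rows where status in ['warn', 'fail']:
  status  reading  drift
0   fail      762     -5
2   fail      677      3
5   warn      886      1
6   fail      344      2
7   warn      755     -5
filter rows where drift < 2:
  status  reading  drift
0   fail      762     -5
5   warn      886      1
7   warn      755     -5
add column drift_x3 = t['drift'] * 3:
  status  reading  drift  drift_x3
0   fail      762     -5       -15
5   warn      886      1         3
7   warn      755     -5       -15
drop duplicate status (keep=last):
  status  reading  drift  drift_x3
0   fail      762     -5       -15
7   warn      755     -5       -15
So sum() = -30.

-30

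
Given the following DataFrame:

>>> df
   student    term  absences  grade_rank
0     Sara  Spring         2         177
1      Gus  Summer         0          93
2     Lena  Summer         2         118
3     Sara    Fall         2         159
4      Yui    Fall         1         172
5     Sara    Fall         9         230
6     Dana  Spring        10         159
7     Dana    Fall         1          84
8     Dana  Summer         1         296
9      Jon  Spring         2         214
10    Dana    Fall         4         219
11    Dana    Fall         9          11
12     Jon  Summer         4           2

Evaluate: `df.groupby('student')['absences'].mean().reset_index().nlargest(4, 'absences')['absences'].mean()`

group by student, mean of absences:
student
Dana    5.000000
Gus     0.000000
Jon     3.000000
Lena    2.000000
Sara    4.333333
Yui     1.000000
Name: absences, dtype: float64
reset_index():
  student  absences
0    Dana  5.000000
1     Gus  0.000000
2     Jon  3.000000
3    Lena  2.000000
4    Sara  4.333333
5     Yui  1.000000
take 4 rows with largest absences:
  student  absences
0    Dana  5.000000
4    Sara  4.333333
2     Jon  3.000000
3    Lena  2.000000
Reading off the mean of column 'absences', we get 3.58333333333.

3.58333333333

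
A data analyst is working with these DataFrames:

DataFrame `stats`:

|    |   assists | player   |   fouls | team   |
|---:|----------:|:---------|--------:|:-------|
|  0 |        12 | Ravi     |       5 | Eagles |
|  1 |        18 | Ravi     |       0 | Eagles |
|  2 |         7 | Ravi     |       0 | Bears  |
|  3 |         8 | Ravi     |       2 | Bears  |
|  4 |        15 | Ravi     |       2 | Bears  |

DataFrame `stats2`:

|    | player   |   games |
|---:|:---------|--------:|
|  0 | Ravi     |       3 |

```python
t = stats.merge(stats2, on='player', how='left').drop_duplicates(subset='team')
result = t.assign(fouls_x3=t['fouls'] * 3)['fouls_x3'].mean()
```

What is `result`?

7.5

merge on 'player' (how='left') → 5 rows:
   assists player  fouls    team  games
0       12   Ravi      5  Eagles      3
1       18   Ravi      0  Eagles      3
2        7   Ravi      0   Bears      3
3        8   Ravi      2   Bears      3
4       15   Ravi      2   Bears      3
drop duplicate team (keep=first):
   assists player  fouls    team  games
0       12   Ravi      5  Eagles      3
2        7   Ravi      0   Bears      3
add column fouls_x3 = t['fouls'] * 3:
   assists player  fouls    team  games  fouls_x3
0       12   Ravi      5  Eagles      3        15
2        7   Ravi      0   Bears      3         0
Reading off the mean of column 'fouls_x3', we get 7.5.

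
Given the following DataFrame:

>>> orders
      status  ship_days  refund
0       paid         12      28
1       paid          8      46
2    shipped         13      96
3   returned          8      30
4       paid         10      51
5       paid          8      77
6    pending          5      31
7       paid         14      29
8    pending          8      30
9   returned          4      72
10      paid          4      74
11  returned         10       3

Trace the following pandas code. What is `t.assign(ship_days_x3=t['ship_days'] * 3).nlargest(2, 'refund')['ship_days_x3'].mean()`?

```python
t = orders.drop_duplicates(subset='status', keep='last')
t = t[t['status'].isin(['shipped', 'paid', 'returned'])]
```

drop duplicate status (keep=last):
      status  ship_days  refund
2    shipped         13      96
8    pending          8      30
10      paid          4      74
11  returned         10       3
filter rows where status in ['shipped', 'paid', 'returned']:
      status  ship_days  refund
2    shipped         13      96
10      paid          4      74
11  returned         10       3
add column ship_days_x3 = t['ship_days'] * 3:
      status  ship_days  refund  ship_days_x3
2    shipped         13      96            39
10      paid          4      74            12
11  returned         10       3            30
take 2 rows with largest refund:
     status  ship_days  refund  ship_days_x3
2   shipped         13      96            39
10     paid          4      74            12

25.5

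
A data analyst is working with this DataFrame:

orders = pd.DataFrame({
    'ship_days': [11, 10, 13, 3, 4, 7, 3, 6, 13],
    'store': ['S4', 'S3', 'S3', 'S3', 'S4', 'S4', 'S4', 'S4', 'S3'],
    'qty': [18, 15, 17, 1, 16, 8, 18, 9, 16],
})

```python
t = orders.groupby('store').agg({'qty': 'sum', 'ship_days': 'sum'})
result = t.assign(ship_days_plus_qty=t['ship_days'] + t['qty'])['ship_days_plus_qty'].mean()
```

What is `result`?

94.0

group by store: sum(qty), sum(ship_days):
       qty  ship_days
store                
S3      49         39
S4      69         31
add column ship_days_plus_qty = t['ship_days'] + t['qty']:
       qty  ship_days  ship_days_plus_qty
store                                    
S3      49         39                  88
S4      69         31                 100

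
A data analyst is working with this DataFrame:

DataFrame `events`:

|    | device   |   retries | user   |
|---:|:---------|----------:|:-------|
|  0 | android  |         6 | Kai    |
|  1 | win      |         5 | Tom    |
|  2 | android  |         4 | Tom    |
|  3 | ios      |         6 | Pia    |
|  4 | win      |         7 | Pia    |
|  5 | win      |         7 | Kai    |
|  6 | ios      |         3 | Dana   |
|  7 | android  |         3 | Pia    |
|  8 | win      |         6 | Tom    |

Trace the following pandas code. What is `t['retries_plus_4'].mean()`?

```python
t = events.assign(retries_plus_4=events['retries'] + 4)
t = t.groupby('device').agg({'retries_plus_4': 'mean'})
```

add column retries_plus_4 = events['retries'] + 4:
    device  retries  user  retries_plus_4
0  android        6   Kai              10
1      win        5   Tom               9
2  android        4   Tom               8
3      ios        6   Pia              10
4      win        7   Pia              11
5      win        7   Kai              11
6      ios        3  Dana               7
7  android        3   Pia               7
8      win        6   Tom              10
group by device, mean of retries_plus_4:
         retries_plus_4
device                 
android        8.333333
ios            8.500000
win           10.250000
mean of column 'retries_plus_4' → 9.02777777778

9.02777777778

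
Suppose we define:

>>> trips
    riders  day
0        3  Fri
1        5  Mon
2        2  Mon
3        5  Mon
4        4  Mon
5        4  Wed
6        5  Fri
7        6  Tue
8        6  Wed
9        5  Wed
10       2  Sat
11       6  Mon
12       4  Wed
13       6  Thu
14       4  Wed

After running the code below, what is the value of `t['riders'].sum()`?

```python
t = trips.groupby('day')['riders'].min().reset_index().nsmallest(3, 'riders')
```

7

group by day, min of riders:
day
Fri    3
Mon    2
Sat    2
Thu    6
Tue    6
Wed    4
Name: riders, dtype: int64
reset_index():
   day  riders
0  Fri       3
1  Mon       2
2  Sat       2
3  Thu       6
4  Tue       6
5  Wed       4
take 3 rows with smallest riders:
   day  riders
1  Mon       2
2  Sat       2
0  Fri       3
Finally, sum of column 'riders' = 7.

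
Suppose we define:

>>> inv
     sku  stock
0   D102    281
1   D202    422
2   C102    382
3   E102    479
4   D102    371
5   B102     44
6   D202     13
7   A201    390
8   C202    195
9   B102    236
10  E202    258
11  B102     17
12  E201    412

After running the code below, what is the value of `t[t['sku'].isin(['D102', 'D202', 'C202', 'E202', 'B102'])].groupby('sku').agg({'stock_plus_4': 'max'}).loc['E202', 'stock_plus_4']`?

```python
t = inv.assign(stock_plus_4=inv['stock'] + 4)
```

262

add column stock_plus_4 = inv['stock'] + 4:
     sku  stock  stock_plus_4
0   D102    281           285
1   D202    422           426
2   C102    382           386
3   E102    479           483
4   D102    371           375
5   B102     44            48
6   D202     13            17
7   A201    390           394
8   C202    195           199
9   B102    236           240
10  E202    258           262
11  B102     17            21
12  E201    412           416
filter rows where sku in ['D102', 'D202', 'C202', 'E202', 'B102']:
     sku  stock  stock_plus_4
0   D102    281           285
1   D202    422           426
4   D102    371           375
5   B102     44            48
6   D202     13            17
8   C202    195           199
9   B102    236           240
10  E202    258           262
11  B102     17            21
group by sku, max of stock_plus_4:
      stock_plus_4
sku               
B102           240
C202           199
D102           375
D202           426
E202           262
Reading off the value at row 'E202', column 'stock_plus_4', we get 262.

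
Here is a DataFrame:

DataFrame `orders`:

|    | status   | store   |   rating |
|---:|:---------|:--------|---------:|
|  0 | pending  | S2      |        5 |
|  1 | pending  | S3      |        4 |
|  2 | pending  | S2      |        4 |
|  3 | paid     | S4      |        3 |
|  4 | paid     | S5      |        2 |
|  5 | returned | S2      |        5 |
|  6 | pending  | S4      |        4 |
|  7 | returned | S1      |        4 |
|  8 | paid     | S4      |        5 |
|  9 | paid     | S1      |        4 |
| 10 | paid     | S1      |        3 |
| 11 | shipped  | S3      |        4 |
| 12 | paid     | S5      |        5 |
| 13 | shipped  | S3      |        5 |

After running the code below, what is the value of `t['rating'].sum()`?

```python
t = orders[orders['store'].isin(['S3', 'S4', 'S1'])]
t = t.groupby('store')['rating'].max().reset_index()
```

filter rows where store in ['S3', 'S4', 'S1']:
      status store  rating
1    pending    S3       4
3       paid    S4       3
6    pending    S4       4
7   returned    S1       4
8       paid    S4       5
9       paid    S1       4
10      paid    S1       3
11   shipped    S3       4
13   shipped    S3       5
group by store, max of rating:
store
S1    4
S3    5
S4    5
Name: rating, dtype: int64
reset_index():
  store  rating
0    S1       4
1    S3       5
2    S4       5

14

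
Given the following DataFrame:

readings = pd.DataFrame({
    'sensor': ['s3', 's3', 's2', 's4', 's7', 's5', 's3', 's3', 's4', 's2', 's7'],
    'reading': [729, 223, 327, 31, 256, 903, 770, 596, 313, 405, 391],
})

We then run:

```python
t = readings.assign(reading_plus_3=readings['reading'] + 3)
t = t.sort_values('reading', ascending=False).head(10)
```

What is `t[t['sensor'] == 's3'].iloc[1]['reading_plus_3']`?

add column reading_plus_3 = readings['reading'] + 3:
   sensor  reading  reading_plus_3
0      s3      729             732
1      s3      223             226
2      s2      327             330
3      s4       31              34
4      s7      256             259
5      s5      903             906
6      s3      770             773
7      s3      596             599
8      s4      313             316
9      s2      405             408
10     s7      391             394
sort by reading descending:
   sensor  reading  reading_plus_3
5      s5      903             906
6      s3      770             773
0      s3      729             732
7      s3      596             599
9      s2      405             408
10     s7      391             394
2      s2      327             330
8      s4      313             316
4      s7      256             259
1      s3      223             226
3      s4       31              34
take first 10 rows:
   sensor  reading  reading_plus_3
5      s5      903             906
6      s3      770             773
0      s3      729             732
7      s3      596             599
9      s2      405             408
10     s7      391             394
2      s2      327             330
8      s4      313             316
4      s7      256             259
1      s3      223             226
filter rows where sensor == 's3':
  sensor  reading  reading_plus_3
6     s3      770             773
0     s3      729             732
7     s3      596             599
1     s3      223             226
The value at position 1, column 'reading_plus_3' is 732.

732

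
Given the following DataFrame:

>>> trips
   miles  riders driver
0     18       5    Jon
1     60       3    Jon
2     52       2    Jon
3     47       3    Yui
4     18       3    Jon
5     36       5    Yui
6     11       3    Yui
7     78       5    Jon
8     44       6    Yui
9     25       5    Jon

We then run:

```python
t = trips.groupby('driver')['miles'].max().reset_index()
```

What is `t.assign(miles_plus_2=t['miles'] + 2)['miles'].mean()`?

62.5

group by driver, max of miles:
driver
Jon    78
Yui    47
Name: miles, dtype: int64
reset_index():
  driver  miles
0    Jon     78
1    Yui     47
add column miles_plus_2 = t['miles'] + 2:
  driver  miles  miles_plus_2
0    Jon     78            80
1    Yui     47            49
Hence 62.5.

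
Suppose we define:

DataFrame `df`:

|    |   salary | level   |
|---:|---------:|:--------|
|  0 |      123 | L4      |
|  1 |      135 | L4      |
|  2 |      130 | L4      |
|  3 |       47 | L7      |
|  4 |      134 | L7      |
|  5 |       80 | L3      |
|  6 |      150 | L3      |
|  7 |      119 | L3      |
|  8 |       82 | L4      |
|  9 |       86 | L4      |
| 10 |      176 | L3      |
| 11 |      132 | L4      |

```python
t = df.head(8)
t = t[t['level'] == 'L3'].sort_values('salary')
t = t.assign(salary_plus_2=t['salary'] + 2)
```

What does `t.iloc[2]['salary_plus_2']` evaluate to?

take first 8 rows:
   salary level
0     123    L4
1     135    L4
2     130    L4
3      47    L7
4     134    L7
5      80    L3
6     150    L3
7     119    L3
filter rows where level == 'L3':
   salary level
5      80    L3
6     150    L3
7     119    L3
sort by salary:
   salary level
5      80    L3
7     119    L3
6     150    L3
add column salary_plus_2 = t['salary'] + 2:
   salary level  salary_plus_2
5      80    L3             82
7     119    L3            121
6     150    L3            152
Reading off the value at position 2, column 'salary_plus_2', we get 152.

152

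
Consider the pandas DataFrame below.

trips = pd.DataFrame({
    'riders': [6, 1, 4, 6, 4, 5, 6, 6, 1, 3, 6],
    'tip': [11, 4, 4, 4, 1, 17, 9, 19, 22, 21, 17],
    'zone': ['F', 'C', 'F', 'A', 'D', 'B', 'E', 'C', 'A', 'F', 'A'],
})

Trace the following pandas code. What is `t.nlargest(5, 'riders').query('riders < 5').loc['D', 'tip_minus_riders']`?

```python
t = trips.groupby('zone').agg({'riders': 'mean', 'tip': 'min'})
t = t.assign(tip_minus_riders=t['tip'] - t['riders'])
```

-3.0

group by zone: mean(riders), min(tip):
        riders  tip
zone               
A     4.333333    4
B     5.000000   17
C     3.500000    4
D     4.000000    1
E     6.000000    9
F     4.333333    4
add column tip_minus_riders = t['tip'] - t['riders']:
        riders  tip  tip_minus_riders
zone                                 
A     4.333333    4         -0.333333
B     5.000000   17         12.000000
C     3.500000    4          0.500000
D     4.000000    1         -3.000000
E     6.000000    9          3.000000
F     4.333333    4         -0.333333
take 5 rows with largest riders:
        riders  tip  tip_minus_riders
zone                                 
E     6.000000    9          3.000000
B     5.000000   17         12.000000
A     4.333333    4         -0.333333
F     4.333333    4         -0.333333
D     4.000000    1         -3.000000
filter rows where riders < 5:
        riders  tip  tip_minus_riders
zone                                 
A     4.333333    4         -0.333333
F     4.333333    4         -0.333333
D     4.000000    1         -3.000000
Finally, value at row 'D', column 'tip_minus_riders' = -3.0.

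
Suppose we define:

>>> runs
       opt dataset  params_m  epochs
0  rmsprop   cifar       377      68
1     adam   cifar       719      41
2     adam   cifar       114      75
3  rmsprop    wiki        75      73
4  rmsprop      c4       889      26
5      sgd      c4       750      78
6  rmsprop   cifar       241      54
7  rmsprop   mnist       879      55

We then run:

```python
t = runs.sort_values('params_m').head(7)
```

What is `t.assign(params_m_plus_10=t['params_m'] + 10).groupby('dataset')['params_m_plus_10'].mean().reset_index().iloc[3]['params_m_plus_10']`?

sort by params_m:
       opt dataset  params_m  epochs
3  rmsprop    wiki        75      73
2     adam   cifar       114      75
6  rmsprop   cifar       241      54
0  rmsprop   cifar       377      68
1     adam   cifar       719      41
5      sgd      c4       750      78
7  rmsprop   mnist       879      55
4  rmsprop      c4       889      26
take first 7 rows:
       opt dataset  params_m  epochs
3  rmsprop    wiki        75      73
2     adam   cifar       114      75
6  rmsprop   cifar       241      54
0  rmsprop   cifar       377      68
1     adam   cifar       719      41
5      sgd      c4       750      78
7  rmsprop   mnist       879      55
add column params_m_plus_10 = t['params_m'] + 10:
       opt dataset  params_m  epochs  params_m_plus_10
3  rmsprop    wiki        75      73                85
2     adam   cifar       114      75               124
6  rmsprop   cifar       241      54               251
0  rmsprop   cifar       377      68               387
1     adam   cifar       719      41               729
5      sgd      c4       750      78               760
7  rmsprop   mnist       879      55               889
group by dataset, mean of params_m_plus_10:
dataset
c4       760.00
cifar    372.75
mnist    889.00
wiki      85.00
Name: params_m_plus_10, dtype: float64
reset_index():
  dataset  params_m_plus_10
0      c4            760.00
1   cifar            372.75
2   mnist            889.00
3    wiki             85.00
The value at position 3, column 'params_m_plus_10' is 85.0.

85.0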